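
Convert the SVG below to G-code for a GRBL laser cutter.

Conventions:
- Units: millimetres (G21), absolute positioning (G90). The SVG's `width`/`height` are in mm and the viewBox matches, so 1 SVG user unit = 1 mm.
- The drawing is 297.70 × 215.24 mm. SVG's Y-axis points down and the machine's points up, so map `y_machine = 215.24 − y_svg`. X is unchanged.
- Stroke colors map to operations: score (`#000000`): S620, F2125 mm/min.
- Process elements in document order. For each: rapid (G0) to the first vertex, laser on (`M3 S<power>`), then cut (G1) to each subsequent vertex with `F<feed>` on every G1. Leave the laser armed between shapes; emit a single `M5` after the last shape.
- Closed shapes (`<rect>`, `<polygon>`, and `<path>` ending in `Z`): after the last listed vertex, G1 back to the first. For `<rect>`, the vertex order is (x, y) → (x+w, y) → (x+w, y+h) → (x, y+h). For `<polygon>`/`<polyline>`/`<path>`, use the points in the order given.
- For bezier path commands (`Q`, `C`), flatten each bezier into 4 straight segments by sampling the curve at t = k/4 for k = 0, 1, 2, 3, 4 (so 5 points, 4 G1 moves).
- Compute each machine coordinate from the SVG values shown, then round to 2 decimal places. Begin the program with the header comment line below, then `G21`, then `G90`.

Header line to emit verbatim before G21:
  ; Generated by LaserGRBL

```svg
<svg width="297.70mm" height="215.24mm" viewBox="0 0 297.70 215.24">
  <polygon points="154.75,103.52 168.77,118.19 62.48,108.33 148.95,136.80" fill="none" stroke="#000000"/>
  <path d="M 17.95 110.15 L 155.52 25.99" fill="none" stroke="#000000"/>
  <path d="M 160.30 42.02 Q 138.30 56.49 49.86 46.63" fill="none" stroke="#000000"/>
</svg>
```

; Generated by LaserGRBL
G21
G90
G0 X154.75 Y111.72
M3 S620
G1 X168.77 Y97.05 F2125
G1 X62.48 Y106.91 F2125
G1 X148.95 Y78.44 F2125
G1 X154.75 Y111.72 F2125
G0 X17.95 Y105.09
M3 S620
G1 X155.52 Y189.25 F2125
G0 X160.30 Y173.22
M3 S620
G1 X145.15 Y167.51 F2125
G1 X121.69 Y164.83 F2125
G1 X89.93 Y165.20 F2125
G1 X49.86 Y168.61 F2125
M5

1 u = 1 mm; y_m = 215.24 − y.

[1] `<polygon>` closed polygon, #000000→score S620 F2125: (154.75,111.72) → (168.77,97.05) → (62.48,106.91) → (148.95,78.44) → (154.75,111.72) (closed)

[2] `<path>` line segment, #000000→score S620 F2125: (17.95,105.09) → (155.52,189.25)

[3] `<path>` quadratic bezier, #000000→score S620 F2125: (160.30,173.22) → (145.15,167.51) → (121.69,164.83) → (89.93,165.20) → (49.86,168.61)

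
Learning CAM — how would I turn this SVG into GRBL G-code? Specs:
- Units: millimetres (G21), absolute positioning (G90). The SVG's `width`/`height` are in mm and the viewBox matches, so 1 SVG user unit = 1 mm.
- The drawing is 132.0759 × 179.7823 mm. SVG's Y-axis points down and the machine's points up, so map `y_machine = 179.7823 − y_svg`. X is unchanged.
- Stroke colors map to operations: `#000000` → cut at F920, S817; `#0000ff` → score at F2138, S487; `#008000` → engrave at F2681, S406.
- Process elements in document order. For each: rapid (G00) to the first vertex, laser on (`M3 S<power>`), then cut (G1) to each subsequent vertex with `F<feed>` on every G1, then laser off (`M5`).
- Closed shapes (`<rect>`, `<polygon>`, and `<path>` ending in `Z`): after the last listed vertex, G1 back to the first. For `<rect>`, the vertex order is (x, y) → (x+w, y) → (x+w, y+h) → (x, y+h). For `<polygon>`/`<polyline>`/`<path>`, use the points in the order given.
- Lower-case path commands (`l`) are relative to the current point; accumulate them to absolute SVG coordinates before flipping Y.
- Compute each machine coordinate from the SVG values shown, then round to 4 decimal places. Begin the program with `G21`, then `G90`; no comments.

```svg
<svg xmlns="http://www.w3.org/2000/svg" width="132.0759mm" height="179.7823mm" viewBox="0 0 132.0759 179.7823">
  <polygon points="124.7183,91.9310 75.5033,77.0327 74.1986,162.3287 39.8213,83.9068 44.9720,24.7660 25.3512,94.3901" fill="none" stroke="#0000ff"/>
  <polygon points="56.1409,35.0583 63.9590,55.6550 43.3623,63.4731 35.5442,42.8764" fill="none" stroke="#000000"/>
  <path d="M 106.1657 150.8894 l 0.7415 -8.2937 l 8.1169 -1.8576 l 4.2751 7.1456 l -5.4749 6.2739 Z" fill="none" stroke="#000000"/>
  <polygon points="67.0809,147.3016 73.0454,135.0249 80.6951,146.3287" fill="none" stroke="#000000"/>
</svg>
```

1 u = 1 mm; y_m = 179.7823 − y.

[1] `<polygon>` closed polygon, #0000ff→score S487 F2138: (124.7183,87.8513) → (75.5033,102.7496) → (74.1986,17.4536) → (39.8213,95.8755) → (44.9720,155.0163) → (25.3512,85.3922) → (124.7183,87.8513) (closed)

[2] `<polygon>` regular polygon, #000000→cut S817 F920: (56.1409,144.7240) → (63.9590,124.1273) → (43.3623,116.3092) → (35.5442,136.9059) → (56.1409,144.7240) (closed)

[3] `<path>` regular polygon, #000000→cut S817 F920: (106.1657,28.8929) → (106.9072,37.1866) → (115.0241,39.0442) → (119.2992,31.8986) → (113.8243,25.6247) → (106.1657,28.8929) (closed)

[4] `<polygon>` regular polygon, #000000→cut S817 F920: (67.0809,32.4807) → (73.0454,44.7574) → (80.6951,33.4536) → (67.0809,32.4807) (closed)

G21
G90
G00 X124.7183 Y87.8513
M3 S487
G1 X75.5033 Y102.7496 F2138
G1 X74.1986 Y17.4536 F2138
G1 X39.8213 Y95.8755 F2138
G1 X44.9720 Y155.0163 F2138
G1 X25.3512 Y85.3922 F2138
G1 X124.7183 Y87.8513 F2138
M5
G00 X56.1409 Y144.7240
M3 S817
G1 X63.9590 Y124.1273 F920
G1 X43.3623 Y116.3092 F920
G1 X35.5442 Y136.9059 F920
G1 X56.1409 Y144.7240 F920
M5
G00 X106.1657 Y28.8929
M3 S817
G1 X106.9072 Y37.1866 F920
G1 X115.0241 Y39.0442 F920
G1 X119.2992 Y31.8986 F920
G1 X113.8243 Y25.6247 F920
G1 X106.1657 Y28.8929 F920
M5
G00 X67.0809 Y32.4807
M3 S817
G1 X73.0454 Y44.7574 F920
G1 X80.6951 Y33.4536 F920
G1 X67.0809 Y32.4807 F920
M5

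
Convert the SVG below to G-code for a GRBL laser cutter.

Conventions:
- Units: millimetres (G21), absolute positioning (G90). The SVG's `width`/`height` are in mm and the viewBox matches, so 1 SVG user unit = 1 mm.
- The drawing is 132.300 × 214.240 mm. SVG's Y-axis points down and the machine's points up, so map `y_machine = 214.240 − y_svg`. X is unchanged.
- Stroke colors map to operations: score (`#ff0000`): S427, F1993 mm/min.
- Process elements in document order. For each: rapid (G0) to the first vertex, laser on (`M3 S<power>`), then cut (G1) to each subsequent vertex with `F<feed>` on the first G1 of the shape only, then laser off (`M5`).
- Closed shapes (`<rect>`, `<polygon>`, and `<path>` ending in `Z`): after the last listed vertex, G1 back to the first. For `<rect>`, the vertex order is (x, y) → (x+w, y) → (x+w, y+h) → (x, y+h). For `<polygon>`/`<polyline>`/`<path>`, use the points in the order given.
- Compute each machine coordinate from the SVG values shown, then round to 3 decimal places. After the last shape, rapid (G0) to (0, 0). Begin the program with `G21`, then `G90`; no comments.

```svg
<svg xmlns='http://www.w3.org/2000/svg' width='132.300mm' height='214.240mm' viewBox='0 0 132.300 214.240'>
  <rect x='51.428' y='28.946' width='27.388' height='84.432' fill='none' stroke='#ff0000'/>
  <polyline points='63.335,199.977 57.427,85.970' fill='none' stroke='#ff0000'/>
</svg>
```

G21
G90
G0 X51.428 Y185.294
M3 S427
G1 X78.816 Y185.294 F1993
G1 X78.816 Y100.862
G1 X51.428 Y100.862
G1 X51.428 Y185.294
M5
G0 X63.335 Y14.263
M3 S427
G1 X57.427 Y128.270 F1993
M5
G0 X0.000 Y0.000

viewBox `0 0 132.300 214.240` with mm width/height → 1 unit = 1 mm. Flip: y_m = 214.240 − y_svg.

**Shape 1** — `<rect>` rectangle, stroke `#ff0000` → score (S427, F1993). Machine vertices: (51.428,185.294) → (78.816,185.294) → (78.816,100.862) → (51.428,100.862) → (51.428,185.294). Closed: final G1 returns to the first vertex.

**Shape 2** — `<polyline>` line segment, stroke `#ff0000` → score (S427, F1993). Machine vertices: (63.335,14.263) → (57.427,128.270). Open path.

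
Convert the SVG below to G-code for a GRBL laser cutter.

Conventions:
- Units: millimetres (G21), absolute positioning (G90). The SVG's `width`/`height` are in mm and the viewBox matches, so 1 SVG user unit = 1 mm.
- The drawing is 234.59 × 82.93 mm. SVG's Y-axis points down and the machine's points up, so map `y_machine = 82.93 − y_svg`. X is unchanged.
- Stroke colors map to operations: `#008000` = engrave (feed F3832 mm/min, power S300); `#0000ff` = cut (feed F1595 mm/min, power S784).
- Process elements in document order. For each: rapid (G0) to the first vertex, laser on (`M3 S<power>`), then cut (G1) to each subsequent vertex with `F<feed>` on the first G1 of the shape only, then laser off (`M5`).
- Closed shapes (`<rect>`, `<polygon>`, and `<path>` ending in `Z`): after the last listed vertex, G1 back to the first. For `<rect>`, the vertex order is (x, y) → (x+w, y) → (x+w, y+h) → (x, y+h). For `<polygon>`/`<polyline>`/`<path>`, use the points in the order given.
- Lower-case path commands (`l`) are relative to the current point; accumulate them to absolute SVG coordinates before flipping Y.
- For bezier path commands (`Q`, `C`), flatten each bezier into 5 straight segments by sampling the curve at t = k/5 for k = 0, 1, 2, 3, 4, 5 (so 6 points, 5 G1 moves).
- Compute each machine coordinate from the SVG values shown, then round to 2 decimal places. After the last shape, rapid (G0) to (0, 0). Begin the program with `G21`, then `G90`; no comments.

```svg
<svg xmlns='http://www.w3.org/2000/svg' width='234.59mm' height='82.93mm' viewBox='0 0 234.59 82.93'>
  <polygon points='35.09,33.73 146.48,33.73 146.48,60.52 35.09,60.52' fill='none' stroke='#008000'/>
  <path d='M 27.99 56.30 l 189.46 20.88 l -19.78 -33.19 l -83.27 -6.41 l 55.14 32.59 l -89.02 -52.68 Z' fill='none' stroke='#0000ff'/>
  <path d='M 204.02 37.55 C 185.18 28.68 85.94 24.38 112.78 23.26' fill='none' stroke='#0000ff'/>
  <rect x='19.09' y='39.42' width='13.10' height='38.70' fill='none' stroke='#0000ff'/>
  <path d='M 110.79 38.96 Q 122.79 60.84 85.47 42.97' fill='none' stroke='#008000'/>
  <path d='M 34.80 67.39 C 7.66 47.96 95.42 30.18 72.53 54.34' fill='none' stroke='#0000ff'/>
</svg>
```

G21
G90
G0 X35.09 Y49.20
M3 S300
G1 X146.48 Y49.20 F3832
G1 X146.48 Y22.41
G1 X35.09 Y22.41
G1 X35.09 Y49.20
M5
G0 X27.99 Y26.63
M3 S784
G1 X217.45 Y5.75 F1595
G1 X197.67 Y38.94
G1 X114.40 Y45.35
G1 X169.54 Y12.76
G1 X80.52 Y65.44
G1 X27.99 Y26.63
M5
G0 X204.02 Y45.38
M3 S784
G1 X184.72 Y50.16 F1595
G1 X156.03 Y53.92
G1 X127.88 Y56.71
G1 X110.15 Y58.61
G1 X112.78 Y59.67
M5
G0 X19.09 Y43.51
M3 S784
G1 X32.19 Y43.51 F1595
G1 X32.19 Y4.81
G1 X19.09 Y4.81
G1 X19.09 Y43.51
M5
G0 X110.79 Y43.97
M3 S300
G1 X113.62 Y36.81 F3832
G1 X112.50 Y32.83
G1 X107.43 Y32.02
G1 X98.43 Y34.40
G1 X85.47 Y39.96
M5
G0 X34.80 Y15.54
M3 S784
G1 X30.50 Y26.68 F1595
G1 X42.95 Y35.49
G1 X61.32 Y40.03
G1 X74.79 Y38.38
G1 X72.53 Y28.59
M5
G0 X0.00 Y0.00

Since the viewBox matches the mm dimensions, user units are millimetres directly. The only transform is the Y-flip y_m = 82.93 − y_svg.

Shape 1 is a rectangle drawn with `<polygon>`. Its stroke #008000 means engrave at S300, F3832. After flipping Y the toolpath is (35.09,49.20) → (146.48,49.20) → (146.48,22.41) → (35.09,22.41) → (35.09,49.20), returning to the start.

Shape 2 is a closed polygon drawn with `<path>`. Its stroke #0000ff means cut at S784, F1595. After flipping Y the toolpath is (27.99,26.63) → (217.45,5.75) → (197.67,38.94) → (114.40,45.35) → (169.54,12.76) → (80.52,65.44) → (27.99,26.63), returning to the start.

Shape 3 is a cubic bezier drawn with `<path>`. Its stroke #0000ff means cut at S784, F1595. After flipping Y the toolpath is (204.02,45.38) → (184.72,50.16) → (156.03,53.92) → (127.88,56.71) → (110.15,58.61) → (112.78,59.67).

Shape 4 is a rectangle drawn with `<rect>`. Its stroke #0000ff means cut at S784, F1595. After flipping Y the toolpath is (19.09,43.51) → (32.19,43.51) → (32.19,4.81) → (19.09,4.81) → (19.09,43.51), returning to the start.

Shape 5 is a quadratic bezier drawn with `<path>`. Its stroke #008000 means engrave at S300, F3832. After flipping Y the toolpath is (110.79,43.97) → (113.62,36.81) → (112.50,32.83) → (107.43,32.02) → (98.43,34.40) → (85.47,39.96).

Shape 6 is a cubic bezier drawn with `<path>`. Its stroke #0000ff means cut at S784, F1595. After flipping Y the toolpath is (34.80,15.54) → (30.50,26.68) → (42.95,35.49) → (61.32,40.03) → (74.79,38.38) → (72.53,28.59).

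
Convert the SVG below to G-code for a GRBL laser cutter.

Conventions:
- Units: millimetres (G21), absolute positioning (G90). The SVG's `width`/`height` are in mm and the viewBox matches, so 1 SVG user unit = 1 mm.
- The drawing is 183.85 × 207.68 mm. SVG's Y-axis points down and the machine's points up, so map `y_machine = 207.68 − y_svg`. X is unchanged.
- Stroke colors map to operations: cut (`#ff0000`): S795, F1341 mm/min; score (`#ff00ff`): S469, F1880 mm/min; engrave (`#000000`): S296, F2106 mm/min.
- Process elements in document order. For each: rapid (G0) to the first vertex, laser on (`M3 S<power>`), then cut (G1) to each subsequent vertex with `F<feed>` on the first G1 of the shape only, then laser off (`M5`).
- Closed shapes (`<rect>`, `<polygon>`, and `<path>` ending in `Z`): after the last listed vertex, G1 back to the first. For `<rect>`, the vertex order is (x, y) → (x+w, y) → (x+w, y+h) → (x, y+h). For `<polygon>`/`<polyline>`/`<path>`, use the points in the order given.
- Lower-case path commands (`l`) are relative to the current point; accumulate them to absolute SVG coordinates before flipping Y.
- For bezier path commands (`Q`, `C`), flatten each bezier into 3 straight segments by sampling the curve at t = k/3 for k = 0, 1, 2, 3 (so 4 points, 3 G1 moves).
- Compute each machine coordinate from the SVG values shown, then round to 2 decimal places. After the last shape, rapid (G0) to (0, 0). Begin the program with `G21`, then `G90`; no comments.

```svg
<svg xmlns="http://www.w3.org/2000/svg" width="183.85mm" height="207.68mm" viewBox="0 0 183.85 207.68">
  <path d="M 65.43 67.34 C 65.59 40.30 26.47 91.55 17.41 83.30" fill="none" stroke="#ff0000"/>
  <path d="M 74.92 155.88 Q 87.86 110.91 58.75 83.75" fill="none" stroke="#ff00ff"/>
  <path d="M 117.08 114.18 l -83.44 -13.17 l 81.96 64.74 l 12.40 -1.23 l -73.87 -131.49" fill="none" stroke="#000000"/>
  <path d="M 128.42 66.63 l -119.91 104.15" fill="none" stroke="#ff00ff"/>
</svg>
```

1 u = 1 mm; y_m = 207.68 − y.

[1] `<path>` cubic bezier, #ff0000→cut S795 F1341: (65.43,140.34) → (55.06,146.39) → (33.92,130.86) → (17.41,124.38)

[2] `<path>` quadratic bezier, #ff00ff→score S469 F1880: (74.92,51.80) → (78.87,79.80) → (73.48,103.84) → (58.75,123.93)

[3] `<path>` open polyline, #000000→engrave S296 F2106: (117.08,93.50) → (33.64,106.67) → (115.60,41.93) → (128.00,43.16) → (54.13,174.65)

[4] `<path>` line segment, #ff00ff→score S469 F1880: (128.42,141.05) → (8.51,36.90)

G21
G90
G0 X65.43 Y140.34
M3 S795
G1 X55.06 Y146.39 F1341
G1 X33.92 Y130.86
G1 X17.41 Y124.38
M5
G0 X74.92 Y51.80
M3 S469
G1 X78.87 Y79.80 F1880
G1 X73.48 Y103.84
G1 X58.75 Y123.93
M5
G0 X117.08 Y93.50
M3 S296
G1 X33.64 Y106.67 F2106
G1 X115.60 Y41.93
G1 X128.00 Y43.16
G1 X54.13 Y174.65
M5
G0 X128.42 Y141.05
M3 S469
G1 X8.51 Y36.90 F1880
M5
G0 X0.00 Y0.00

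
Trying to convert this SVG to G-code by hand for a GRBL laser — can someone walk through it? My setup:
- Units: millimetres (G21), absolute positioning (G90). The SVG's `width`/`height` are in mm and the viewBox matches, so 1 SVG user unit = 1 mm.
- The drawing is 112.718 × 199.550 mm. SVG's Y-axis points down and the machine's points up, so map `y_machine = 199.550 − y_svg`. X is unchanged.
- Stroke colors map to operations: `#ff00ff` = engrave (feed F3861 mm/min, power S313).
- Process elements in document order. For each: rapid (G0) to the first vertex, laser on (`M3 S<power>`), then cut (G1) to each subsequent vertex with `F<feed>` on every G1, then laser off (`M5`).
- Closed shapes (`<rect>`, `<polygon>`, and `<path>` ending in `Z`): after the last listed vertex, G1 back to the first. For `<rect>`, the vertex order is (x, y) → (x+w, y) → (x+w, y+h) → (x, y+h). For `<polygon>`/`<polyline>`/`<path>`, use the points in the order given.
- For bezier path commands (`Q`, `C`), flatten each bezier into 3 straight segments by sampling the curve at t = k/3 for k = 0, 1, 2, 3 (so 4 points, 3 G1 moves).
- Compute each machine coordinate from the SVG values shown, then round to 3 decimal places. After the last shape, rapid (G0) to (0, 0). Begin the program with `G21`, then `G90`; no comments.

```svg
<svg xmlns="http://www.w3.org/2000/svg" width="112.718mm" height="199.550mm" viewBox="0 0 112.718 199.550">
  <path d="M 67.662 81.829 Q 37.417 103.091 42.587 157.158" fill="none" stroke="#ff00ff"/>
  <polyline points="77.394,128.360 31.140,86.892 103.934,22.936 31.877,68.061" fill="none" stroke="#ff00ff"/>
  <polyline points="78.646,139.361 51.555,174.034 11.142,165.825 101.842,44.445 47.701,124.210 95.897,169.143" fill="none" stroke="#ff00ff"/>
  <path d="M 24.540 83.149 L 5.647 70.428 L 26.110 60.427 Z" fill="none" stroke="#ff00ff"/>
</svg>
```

G21
G90
G0 X67.662 Y117.721
M3 S313
G1 X51.434 Y99.901 F3861
G1 X43.075 Y74.792 F3861
G1 X42.587 Y42.392 F3861
M5
G0 X77.394 Y71.190
M3 S313
G1 X31.140 Y112.658 F3861
G1 X103.934 Y176.614 F3861
G1 X31.877 Y131.489 F3861
M5
G0 X78.646 Y60.189
M3 S313
G1 X51.555 Y25.516 F3861
G1 X11.142 Y33.725 F3861
G1 X101.842 Y155.105 F3861
G1 X47.701 Y75.340 F3861
G1 X95.897 Y30.407 F3861
M5
G0 X24.540 Y116.401
M3 S313
G1 X5.647 Y129.122 F3861
G1 X26.110 Y139.123 F3861
G1 X24.540 Y116.401 F3861
M5
G0 X0.000 Y0.000

1 u = 1 mm; y_m = 199.550 − y.

[1] `<path>` quadratic bezier, #ff00ff→engrave S313 F3861: (67.662,117.721) → (51.434,99.901) → (43.075,74.792) → (42.587,42.392)

[2] `<polyline>` open polyline, #ff00ff→engrave S313 F3861: (77.394,71.190) → (31.140,112.658) → (103.934,176.614) → (31.877,131.489)

[3] `<polyline>` open polyline, #ff00ff→engrave S313 F3861: (78.646,60.189) → (51.555,25.516) → (11.142,33.725) → (101.842,155.105) → (47.701,75.340) → (95.897,30.407)

[4] `<path>` regular polygon, #ff00ff→engrave S313 F3861: (24.540,116.401) → (5.647,129.122) → (26.110,139.123) → (24.540,116.401) (closed)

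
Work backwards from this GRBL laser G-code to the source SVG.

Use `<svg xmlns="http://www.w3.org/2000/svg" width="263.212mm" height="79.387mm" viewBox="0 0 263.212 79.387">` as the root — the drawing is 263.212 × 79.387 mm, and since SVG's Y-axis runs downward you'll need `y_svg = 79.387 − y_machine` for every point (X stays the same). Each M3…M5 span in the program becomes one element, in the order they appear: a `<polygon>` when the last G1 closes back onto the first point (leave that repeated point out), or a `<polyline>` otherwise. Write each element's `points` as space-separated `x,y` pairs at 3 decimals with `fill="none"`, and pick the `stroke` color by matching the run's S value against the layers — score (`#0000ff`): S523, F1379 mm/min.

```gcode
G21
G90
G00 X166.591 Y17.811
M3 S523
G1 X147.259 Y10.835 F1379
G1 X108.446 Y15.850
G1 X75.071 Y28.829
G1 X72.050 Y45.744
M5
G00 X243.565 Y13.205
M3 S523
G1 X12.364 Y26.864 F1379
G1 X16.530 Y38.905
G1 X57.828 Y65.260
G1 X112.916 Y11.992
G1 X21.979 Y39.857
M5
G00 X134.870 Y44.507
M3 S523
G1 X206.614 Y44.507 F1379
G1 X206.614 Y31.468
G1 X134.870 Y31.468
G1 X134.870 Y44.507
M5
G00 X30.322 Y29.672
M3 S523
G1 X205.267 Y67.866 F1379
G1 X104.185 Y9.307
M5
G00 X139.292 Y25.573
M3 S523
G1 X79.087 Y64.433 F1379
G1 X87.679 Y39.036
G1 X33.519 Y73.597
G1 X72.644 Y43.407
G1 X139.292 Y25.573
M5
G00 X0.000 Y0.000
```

<svg xmlns="http://www.w3.org/2000/svg" width="263.212mm" height="79.387mm" viewBox="0 0 263.212 79.387">
  <polyline points="166.591,61.576 147.259,68.552 108.446,63.537 75.071,50.558 72.050,33.643" fill="none" stroke="#0000ff"/>
  <polyline points="243.565,66.182 12.364,52.523 16.530,40.482 57.828,14.127 112.916,67.395 21.979,39.530" fill="none" stroke="#0000ff"/>
  <polygon points="134.870,34.880 206.614,34.880 206.614,47.919 134.870,47.919" fill="none" stroke="#0000ff"/>
  <polyline points="30.322,49.715 205.267,11.521 104.185,70.080" fill="none" stroke="#0000ff"/>
  <polygon points="139.292,53.814 79.087,14.954 87.679,40.351 33.519,5.790 72.644,35.980" fill="none" stroke="#0000ff"/>
</svg>

Each laser-on run becomes one SVG element. Flip Y back into SVG space with y_svg = 79.387 − y_machine. Every run uses S523, so all elements get stroke `#0000ff` (score).

Run 1: The run is open, so emit a `<polyline>` with points (Y-flipped): 166.591,61.576 147.259,68.552 108.446,63.537 75.071,50.558 72.050,33.643.

Run 2: The run is open, so emit a `<polyline>` with points (Y-flipped): 243.565,66.182 12.364,52.523 16.530,40.482 57.828,14.127 112.916,67.395 21.979,39.530.

Run 3: The run returns to its start, so emit a `<polygon>` with points (Y-flipped): 134.870,34.880 206.614,34.880 206.614,47.919 134.870,47.919.

Run 4: The run is open, so emit a `<polyline>` with points (Y-flipped): 30.322,49.715 205.267,11.521 104.185,70.080.

Run 5: The run returns to its start, so emit a `<polygon>` with points (Y-flipped): 139.292,53.814 79.087,14.954 87.679,40.351 33.519,5.790 72.644,35.980.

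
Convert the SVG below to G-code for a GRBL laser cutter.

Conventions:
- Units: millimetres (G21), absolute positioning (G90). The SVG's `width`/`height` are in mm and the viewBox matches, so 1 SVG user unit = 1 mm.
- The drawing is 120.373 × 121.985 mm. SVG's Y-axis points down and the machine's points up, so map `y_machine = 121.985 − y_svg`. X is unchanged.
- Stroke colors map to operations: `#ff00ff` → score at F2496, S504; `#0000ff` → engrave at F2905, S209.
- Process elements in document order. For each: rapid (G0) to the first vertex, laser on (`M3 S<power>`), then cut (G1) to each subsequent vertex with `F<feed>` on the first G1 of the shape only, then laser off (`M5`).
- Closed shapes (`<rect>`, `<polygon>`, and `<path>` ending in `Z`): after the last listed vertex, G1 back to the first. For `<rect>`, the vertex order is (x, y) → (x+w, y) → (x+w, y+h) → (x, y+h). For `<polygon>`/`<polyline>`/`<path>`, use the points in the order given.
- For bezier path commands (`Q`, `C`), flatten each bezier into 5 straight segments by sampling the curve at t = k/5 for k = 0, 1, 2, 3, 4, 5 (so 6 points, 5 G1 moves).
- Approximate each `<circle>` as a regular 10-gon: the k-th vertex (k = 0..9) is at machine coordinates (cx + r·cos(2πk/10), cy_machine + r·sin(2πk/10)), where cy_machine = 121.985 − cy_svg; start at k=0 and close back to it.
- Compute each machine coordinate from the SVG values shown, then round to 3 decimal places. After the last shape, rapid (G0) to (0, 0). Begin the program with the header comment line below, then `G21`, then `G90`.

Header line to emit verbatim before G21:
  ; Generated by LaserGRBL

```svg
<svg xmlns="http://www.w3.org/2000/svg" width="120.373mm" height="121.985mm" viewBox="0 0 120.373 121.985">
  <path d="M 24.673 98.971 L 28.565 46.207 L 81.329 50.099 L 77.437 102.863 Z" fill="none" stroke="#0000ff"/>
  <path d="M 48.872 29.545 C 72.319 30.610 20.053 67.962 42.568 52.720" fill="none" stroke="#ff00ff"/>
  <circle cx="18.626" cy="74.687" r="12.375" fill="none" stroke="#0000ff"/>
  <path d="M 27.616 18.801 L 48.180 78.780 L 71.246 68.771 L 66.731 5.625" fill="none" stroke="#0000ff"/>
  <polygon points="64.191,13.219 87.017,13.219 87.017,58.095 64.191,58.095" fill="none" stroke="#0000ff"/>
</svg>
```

viewBox `0 0 120.373 121.985` with mm width/height → 1 unit = 1 mm. Flip: y_m = 121.985 − y_svg.

**Shape 1** — `<path>` regular polygon, stroke `#0000ff` → engrave (S209, F2905). Machine vertices: (24.673,23.014) → (28.565,75.778) → (81.329,71.886) → (77.437,19.122) → (24.673,23.014). Closed: final G1 returns to the first vertex.

**Shape 2** — `<path>` cubic bezier, stroke `#ff00ff` → score (S504, F2496). Control points (SVG): P0=(48.872,29.545), P1=(72.319,30.610), P2=(20.053,67.962), P3=(42.568,52.720); sampled at t=k/5. Machine vertices: (48.872,92.440) → (55.059,88.158) → (50.298,79.433) → (41.813,70.531) → (36.829,65.720) → (42.568,69.265). Open path.

**Shape 3** — `<circle>` circle, stroke `#0000ff` → engrave (S209, F2905). Machine vertices: (31.001,47.298) → (28.638,54.572) → (22.450,59.067) → (14.802,59.067) → (8.614,54.572) → (6.251,47.298) → (8.614,40.024) → (14.802,35.529) → (22.450,35.529) → (28.638,40.024) → (31.001,47.298). Closed: final G1 returns to the first vertex.

**Shape 4** — `<path>` open polyline, stroke `#0000ff` → engrave (S209, F2905). Machine vertices: (27.616,103.184) → (48.180,43.205) → (71.246,53.214) → (66.731,116.360). Open path.

**Shape 5** — `<polygon>` rectangle, stroke `#0000ff` → engrave (S209, F2905). Machine vertices: (64.191,108.766) → (87.017,108.766) → (87.017,63.890) → (64.191,63.890) → (64.191,108.766). Closed: final G1 returns to the first vertex.

; Generated by LaserGRBL
G21
G90
G0 X24.673 Y23.014
M3 S209
G1 X28.565 Y75.778 F2905
G1 X81.329 Y71.886
G1 X77.437 Y19.122
G1 X24.673 Y23.014
M5
G0 X48.872 Y92.440
M3 S504
G1 X55.059 Y88.158 F2496
G1 X50.298 Y79.433
G1 X41.813 Y70.531
G1 X36.829 Y65.720
G1 X42.568 Y69.265
M5
G0 X31.001 Y47.298
M3 S209
G1 X28.638 Y54.572 F2905
G1 X22.450 Y59.067
G1 X14.802 Y59.067
G1 X8.614 Y54.572
G1 X6.251 Y47.298
G1 X8.614 Y40.024
G1 X14.802 Y35.529
G1 X22.450 Y35.529
G1 X28.638 Y40.024
G1 X31.001 Y47.298
M5
G0 X27.616 Y103.184
M3 S209
G1 X48.180 Y43.205 F2905
G1 X71.246 Y53.214
G1 X66.731 Y116.360
M5
G0 X64.191 Y108.766
M3 S209
G1 X87.017 Y108.766 F2905
G1 X87.017 Y63.890
G1 X64.191 Y63.890
G1 X64.191 Y108.766
M5
G0 X0.000 Y0.000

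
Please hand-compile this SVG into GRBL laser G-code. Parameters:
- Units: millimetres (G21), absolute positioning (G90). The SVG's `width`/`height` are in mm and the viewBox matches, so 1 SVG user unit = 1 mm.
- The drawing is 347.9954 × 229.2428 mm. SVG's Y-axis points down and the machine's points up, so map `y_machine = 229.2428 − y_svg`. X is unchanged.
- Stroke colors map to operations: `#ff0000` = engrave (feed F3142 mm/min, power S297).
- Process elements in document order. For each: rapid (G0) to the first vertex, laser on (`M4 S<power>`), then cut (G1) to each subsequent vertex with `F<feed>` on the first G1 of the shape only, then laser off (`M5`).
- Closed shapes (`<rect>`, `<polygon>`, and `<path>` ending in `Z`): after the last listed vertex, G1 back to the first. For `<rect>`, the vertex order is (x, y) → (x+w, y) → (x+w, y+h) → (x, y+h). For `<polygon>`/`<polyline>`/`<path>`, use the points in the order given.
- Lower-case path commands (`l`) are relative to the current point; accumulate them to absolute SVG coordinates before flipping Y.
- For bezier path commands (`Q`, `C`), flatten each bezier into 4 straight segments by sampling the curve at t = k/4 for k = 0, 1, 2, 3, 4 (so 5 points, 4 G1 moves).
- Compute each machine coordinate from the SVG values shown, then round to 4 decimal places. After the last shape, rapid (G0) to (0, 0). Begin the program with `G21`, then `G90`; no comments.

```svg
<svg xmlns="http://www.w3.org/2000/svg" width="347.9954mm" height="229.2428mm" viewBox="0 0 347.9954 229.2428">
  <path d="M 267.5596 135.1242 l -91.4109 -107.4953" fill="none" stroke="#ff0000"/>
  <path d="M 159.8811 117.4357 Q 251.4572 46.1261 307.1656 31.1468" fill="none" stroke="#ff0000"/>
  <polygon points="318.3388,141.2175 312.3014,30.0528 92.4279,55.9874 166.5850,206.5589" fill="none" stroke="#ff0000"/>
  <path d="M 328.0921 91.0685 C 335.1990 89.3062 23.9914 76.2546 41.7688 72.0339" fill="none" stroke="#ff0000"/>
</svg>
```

G21
G90
G0 X267.5596 Y94.1186
M4 S297
G1 X176.1487 Y201.6139 F3142
M5
G0 X159.8811 Y111.8071
M4 S297
G1 X203.4274 Y143.9413 F3142
G1 X242.4903 Y169.0341
G1 X277.0697 Y187.0857
G1 X307.1656 Y198.0960
M5
G0 X318.3388 Y88.0253
M4 S297
G1 X312.3014 Y199.1900 F3142
G1 X92.4279 Y173.2554
G1 X166.5850 Y22.6839
G1 X318.3388 Y88.0253
M5
G0 X328.0921 Y138.1743
M4 S297
G1 X283.8524 Y141.2984 F3142
G1 X180.9290 Y146.7697
G1 X80.0064 Y152.7020
G1 X41.7688 Y157.2089
M5
G0 X0.0000 Y0.0000

1 u = 1 mm; y_m = 229.2428 − y.

[1] `<path>` line segment, #ff0000→engrave S297 F3142: (267.5596,94.1186) → (176.1487,201.6139)

[2] `<path>` quadratic bezier, #ff0000→engrave S297 F3142: (159.8811,111.8071) → (203.4274,143.9413) → (242.4903,169.0341) → (277.0697,187.0857) → (307.1656,198.0960)

[3] `<polygon>` closed polygon, #ff0000→engrave S297 F3142: (318.3388,88.0253) → (312.3014,199.1900) → (92.4279,173.2554) → (166.5850,22.6839) → (318.3388,88.0253) (closed)

[4] `<path>` cubic bezier, #ff0000→engrave S297 F3142: (328.0921,138.1743) → (283.8524,141.2984) → (180.9290,146.7697) → (80.0064,152.7020) → (41.7688,157.2089)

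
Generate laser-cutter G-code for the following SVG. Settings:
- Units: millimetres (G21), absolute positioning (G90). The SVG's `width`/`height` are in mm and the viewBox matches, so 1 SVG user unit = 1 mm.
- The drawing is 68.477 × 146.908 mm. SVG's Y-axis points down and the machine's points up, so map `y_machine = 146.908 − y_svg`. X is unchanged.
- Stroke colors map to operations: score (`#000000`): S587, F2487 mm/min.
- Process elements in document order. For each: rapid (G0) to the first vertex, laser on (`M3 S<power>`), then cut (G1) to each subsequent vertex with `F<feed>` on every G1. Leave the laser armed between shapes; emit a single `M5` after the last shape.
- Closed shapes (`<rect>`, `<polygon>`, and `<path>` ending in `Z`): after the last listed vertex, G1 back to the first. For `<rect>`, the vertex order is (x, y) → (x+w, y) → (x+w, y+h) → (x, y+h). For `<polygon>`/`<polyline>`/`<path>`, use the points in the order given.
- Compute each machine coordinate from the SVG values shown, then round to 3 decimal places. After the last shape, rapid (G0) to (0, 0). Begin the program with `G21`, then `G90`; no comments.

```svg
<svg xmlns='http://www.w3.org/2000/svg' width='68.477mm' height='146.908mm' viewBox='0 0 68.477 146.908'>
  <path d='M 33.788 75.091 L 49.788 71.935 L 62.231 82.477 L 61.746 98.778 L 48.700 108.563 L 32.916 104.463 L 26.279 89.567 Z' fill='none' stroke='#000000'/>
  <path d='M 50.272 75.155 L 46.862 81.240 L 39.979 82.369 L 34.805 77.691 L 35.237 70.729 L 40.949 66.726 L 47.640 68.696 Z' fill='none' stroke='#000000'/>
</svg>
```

G21
G90
G0 X33.788 Y71.817
M3 S587
G1 X49.788 Y74.973 F2487
G1 X62.231 Y64.431 F2487
G1 X61.746 Y48.130 F2487
G1 X48.700 Y38.345 F2487
G1 X32.916 Y42.445 F2487
G1 X26.279 Y57.341 F2487
G1 X33.788 Y71.817 F2487
G0 X50.272 Y71.753
M3 S587
G1 X46.862 Y65.668 F2487
G1 X39.979 Y64.539 F2487
G1 X34.805 Y69.217 F2487
G1 X35.237 Y76.179 F2487
G1 X40.949 Y80.182 F2487
G1 X47.640 Y78.212 F2487
G1 X50.272 Y71.753 F2487
M5
G0 X0.000 Y0.000

1 u = 1 mm; y_m = 146.908 − y.

[1] `<path>` regular polygon, #000000→score S587 F2487: (33.788,71.817) → (49.788,74.973) → (62.231,64.431) → (61.746,48.130) → (48.700,38.345) → (32.916,42.445) → (26.279,57.341) → (33.788,71.817) (closed)

[2] `<path>` regular polygon, #000000→score S587 F2487: (50.272,71.753) → (46.862,65.668) → (39.979,64.539) → (34.805,69.217) → (35.237,76.179) → (40.949,80.182) → (47.640,78.212) → (50.272,71.753) (closed)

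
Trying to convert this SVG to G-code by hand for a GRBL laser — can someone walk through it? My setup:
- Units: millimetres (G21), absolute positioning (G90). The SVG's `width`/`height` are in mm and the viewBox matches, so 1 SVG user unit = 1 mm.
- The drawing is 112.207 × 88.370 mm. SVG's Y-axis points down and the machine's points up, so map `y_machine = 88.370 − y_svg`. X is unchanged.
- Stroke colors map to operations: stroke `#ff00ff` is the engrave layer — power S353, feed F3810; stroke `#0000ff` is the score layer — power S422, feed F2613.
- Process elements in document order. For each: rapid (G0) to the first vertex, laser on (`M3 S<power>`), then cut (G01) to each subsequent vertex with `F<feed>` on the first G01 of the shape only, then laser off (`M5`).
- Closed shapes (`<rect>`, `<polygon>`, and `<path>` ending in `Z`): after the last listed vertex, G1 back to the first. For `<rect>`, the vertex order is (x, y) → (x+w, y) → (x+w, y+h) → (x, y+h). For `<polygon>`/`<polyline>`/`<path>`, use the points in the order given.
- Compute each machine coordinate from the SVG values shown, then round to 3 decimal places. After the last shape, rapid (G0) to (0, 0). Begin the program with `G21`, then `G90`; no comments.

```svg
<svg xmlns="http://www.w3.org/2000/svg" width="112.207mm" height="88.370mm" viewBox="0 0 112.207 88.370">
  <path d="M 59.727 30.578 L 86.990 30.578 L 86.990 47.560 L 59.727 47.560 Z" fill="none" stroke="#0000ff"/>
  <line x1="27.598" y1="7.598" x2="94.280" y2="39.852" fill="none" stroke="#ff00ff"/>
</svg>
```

G21
G90
G0 X59.727 Y57.792
M3 S422
G01 X86.990 Y57.792 F2613
G01 X86.990 Y40.810
G01 X59.727 Y40.810
G01 X59.727 Y57.792
M5
G0 X27.598 Y80.772
M3 S353
G01 X94.280 Y48.518 F3810
M5
G0 X0.000 Y0.000

1 u = 1 mm; y_m = 88.370 − y.

[1] `<path>` rectangle, #0000ff→score S422 F2613: (59.727,57.792) → (86.990,57.792) → (86.990,40.810) → (59.727,40.810) → (59.727,57.792) (closed)

[2] `<line>` line segment, #ff00ff→engrave S353 F3810: (27.598,80.772) → (94.280,48.518)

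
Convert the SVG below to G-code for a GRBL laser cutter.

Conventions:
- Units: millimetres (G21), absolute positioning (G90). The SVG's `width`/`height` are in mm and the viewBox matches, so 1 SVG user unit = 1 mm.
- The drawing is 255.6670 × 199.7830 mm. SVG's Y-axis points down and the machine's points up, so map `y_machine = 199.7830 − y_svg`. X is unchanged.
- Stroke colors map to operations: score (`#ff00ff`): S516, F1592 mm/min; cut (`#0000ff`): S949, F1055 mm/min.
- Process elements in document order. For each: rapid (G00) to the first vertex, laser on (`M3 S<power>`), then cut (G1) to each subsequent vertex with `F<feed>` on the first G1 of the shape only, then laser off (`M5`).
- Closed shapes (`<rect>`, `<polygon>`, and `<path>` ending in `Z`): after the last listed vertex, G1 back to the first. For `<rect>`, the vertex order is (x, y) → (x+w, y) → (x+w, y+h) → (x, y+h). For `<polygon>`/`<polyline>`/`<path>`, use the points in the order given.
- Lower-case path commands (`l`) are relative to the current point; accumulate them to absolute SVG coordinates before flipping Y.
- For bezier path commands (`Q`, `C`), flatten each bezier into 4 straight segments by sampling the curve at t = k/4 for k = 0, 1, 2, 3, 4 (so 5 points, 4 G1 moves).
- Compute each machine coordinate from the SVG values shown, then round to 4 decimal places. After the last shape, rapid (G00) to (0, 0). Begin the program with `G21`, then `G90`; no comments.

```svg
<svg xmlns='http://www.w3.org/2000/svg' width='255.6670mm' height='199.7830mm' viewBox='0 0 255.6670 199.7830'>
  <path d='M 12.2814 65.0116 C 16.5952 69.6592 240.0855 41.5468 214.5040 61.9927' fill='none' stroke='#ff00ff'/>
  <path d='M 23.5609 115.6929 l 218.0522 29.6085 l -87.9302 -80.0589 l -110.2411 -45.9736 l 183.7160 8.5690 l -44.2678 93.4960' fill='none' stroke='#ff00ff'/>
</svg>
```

G21
G90
G00 X12.2814 Y134.7714
M3 S516
G1 X49.2960 Y136.1576 F1592
G1 X124.6034 Y142.2052
G1 X194.3055 Y145.2906
G1 X214.5040 Y137.7903
M5
G00 X23.5609 Y84.0901
M3 S516
G1 X241.6131 Y54.4816 F1592
G1 X153.6829 Y134.5405
G1 X43.4418 Y180.5141
G1 X227.1578 Y171.9451
G1 X182.8900 Y78.4491
M5
G00 X0.0000 Y0.0000

1 u = 1 mm; y_m = 199.7830 − y.

[1] `<path>` cubic bezier, #ff00ff→score S516 F1592: (12.2814,134.7714) → (49.2960,136.1576) → (124.6034,142.2052) → (194.3055,145.2906) → (214.5040,137.7903)

[2] `<path>` open polyline, #ff00ff→score S516 F1592: (23.5609,84.0901) → (241.6131,54.4816) → (153.6829,134.5405) → (43.4418,180.5141) → (227.1578,171.9451) → (182.8900,78.4491)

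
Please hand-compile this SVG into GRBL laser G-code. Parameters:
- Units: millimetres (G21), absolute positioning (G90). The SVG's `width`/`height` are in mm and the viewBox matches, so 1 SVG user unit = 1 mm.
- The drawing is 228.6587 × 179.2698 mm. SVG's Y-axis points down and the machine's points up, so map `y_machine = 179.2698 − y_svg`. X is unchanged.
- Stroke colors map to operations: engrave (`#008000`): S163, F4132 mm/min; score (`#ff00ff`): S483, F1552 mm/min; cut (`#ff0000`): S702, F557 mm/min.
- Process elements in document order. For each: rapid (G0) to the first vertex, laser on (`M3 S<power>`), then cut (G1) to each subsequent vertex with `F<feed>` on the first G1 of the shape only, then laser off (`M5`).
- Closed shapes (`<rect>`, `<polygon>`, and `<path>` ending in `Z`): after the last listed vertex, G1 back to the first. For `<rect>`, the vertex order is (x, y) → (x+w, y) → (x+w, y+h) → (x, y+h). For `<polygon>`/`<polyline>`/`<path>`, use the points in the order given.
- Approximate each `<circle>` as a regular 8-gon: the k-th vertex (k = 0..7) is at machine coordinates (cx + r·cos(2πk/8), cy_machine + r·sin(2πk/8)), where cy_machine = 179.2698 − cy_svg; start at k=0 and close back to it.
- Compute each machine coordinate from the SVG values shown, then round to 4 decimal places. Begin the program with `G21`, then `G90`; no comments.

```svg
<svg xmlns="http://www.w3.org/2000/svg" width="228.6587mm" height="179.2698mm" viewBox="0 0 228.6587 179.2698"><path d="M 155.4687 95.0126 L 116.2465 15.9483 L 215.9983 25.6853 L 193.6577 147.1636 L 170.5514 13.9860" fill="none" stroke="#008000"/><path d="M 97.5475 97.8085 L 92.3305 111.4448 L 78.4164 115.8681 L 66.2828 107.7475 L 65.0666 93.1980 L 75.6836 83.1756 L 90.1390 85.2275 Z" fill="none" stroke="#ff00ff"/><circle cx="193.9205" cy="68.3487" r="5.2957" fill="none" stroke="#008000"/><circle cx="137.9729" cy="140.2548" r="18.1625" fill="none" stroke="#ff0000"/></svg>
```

G21
G90
G0 X155.4687 Y84.2572
M3 S163
G1 X116.2465 Y163.3215 F4132
G1 X215.9983 Y153.5845
G1 X193.6577 Y32.1062
G1 X170.5514 Y165.2838
M5
G0 X97.5475 Y81.4613
M3 S483
G1 X92.3305 Y67.8250 F1552
G1 X78.4164 Y63.4017
G1 X66.2828 Y71.5223
G1 X65.0666 Y86.0718
G1 X75.6836 Y96.0942
G1 X90.1390 Y94.0423
G1 X97.5475 Y81.4613
M5
G0 X199.2162 Y110.9211
M3 S163
G1 X197.6651 Y114.6657 F4132
G1 X193.9205 Y116.2168
G1 X190.1759 Y114.6657
G1 X188.6248 Y110.9211
G1 X190.1759 Y107.1765
G1 X193.9205 Y105.6254
G1 X197.6651 Y107.1765
G1 X199.2162 Y110.9211
M5
G0 X156.1354 Y39.0150
M3 S702
G1 X150.8157 Y51.8578 F557
G1 X137.9729 Y57.1775
G1 X125.1301 Y51.8578
G1 X119.8104 Y39.0150
G1 X125.1301 Y26.1722
G1 X137.9729 Y20.8525
G1 X150.8157 Y26.1722
G1 X156.1354 Y39.0150
M5

1 u = 1 mm; y_m = 179.2698 − y.

[1] `<path>` open polyline, #008000→engrave S163 F4132: (155.4687,84.2572) → (116.2465,163.3215) → (215.9983,153.5845) → (193.6577,32.1062) → (170.5514,165.2838)

[2] `<path>` regular polygon, #ff00ff→score S483 F1552: (97.5475,81.4613) → (92.3305,67.8250) → (78.4164,63.4017) → (66.2828,71.5223) → (65.0666,86.0718) → (75.6836,96.0942) → (90.1390,94.0423) → (97.5475,81.4613) (closed)

[3] `<circle>` circle, #008000→engrave S163 F4132: (199.2162,110.9211) → (197.6651,114.6657) → (193.9205,116.2168) → (190.1759,114.6657) → (188.6248,110.9211) → (190.1759,107.1765) → (193.9205,105.6254) → (197.6651,107.1765) → (199.2162,110.9211) (closed)

[4] `<circle>` circle, #ff0000→cut S702 F557: (156.1354,39.0150) → (150.8157,51.8578) → (137.9729,57.1775) → (125.1301,51.8578) → (119.8104,39.0150) → (125.1301,26.1722) → (137.9729,20.8525) → (150.8157,26.1722) → (156.1354,39.0150) (closed)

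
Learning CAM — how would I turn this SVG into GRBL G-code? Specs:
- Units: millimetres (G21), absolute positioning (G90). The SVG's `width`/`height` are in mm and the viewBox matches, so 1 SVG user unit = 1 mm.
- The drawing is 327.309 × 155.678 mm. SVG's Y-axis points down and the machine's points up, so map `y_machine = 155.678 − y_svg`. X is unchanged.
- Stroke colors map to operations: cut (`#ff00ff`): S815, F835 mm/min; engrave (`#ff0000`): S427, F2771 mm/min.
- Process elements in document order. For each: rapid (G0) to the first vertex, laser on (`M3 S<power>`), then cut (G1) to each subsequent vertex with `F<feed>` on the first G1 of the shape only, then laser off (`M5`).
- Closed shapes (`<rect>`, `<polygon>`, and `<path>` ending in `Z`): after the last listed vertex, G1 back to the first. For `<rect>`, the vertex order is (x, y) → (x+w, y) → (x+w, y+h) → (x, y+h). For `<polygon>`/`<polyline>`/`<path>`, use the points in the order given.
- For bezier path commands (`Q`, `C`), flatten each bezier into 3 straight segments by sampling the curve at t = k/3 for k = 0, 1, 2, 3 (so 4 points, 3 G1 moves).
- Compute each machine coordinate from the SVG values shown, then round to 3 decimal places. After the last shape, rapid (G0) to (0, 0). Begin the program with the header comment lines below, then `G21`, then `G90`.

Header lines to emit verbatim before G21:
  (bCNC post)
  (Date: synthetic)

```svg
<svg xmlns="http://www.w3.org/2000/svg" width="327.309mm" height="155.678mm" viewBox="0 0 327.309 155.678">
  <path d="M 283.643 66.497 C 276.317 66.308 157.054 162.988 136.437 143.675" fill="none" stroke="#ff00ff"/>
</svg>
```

(bCNC post)
(Date: synthetic)
G21
G90
G0 X283.643 Y89.181
M3 S815
G1 X246.804 Y64.964 F835
G1 X182.137 Y23.471
G1 X136.437 Y12.003
M5
G0 X0.000 Y0.000

1 u = 1 mm; y_m = 155.678 − y.

[1] `<path>` cubic bezier, #ff00ff→cut S815 F835: (283.643,89.181) → (246.804,64.964) → (182.137,23.471) → (136.437,12.003)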